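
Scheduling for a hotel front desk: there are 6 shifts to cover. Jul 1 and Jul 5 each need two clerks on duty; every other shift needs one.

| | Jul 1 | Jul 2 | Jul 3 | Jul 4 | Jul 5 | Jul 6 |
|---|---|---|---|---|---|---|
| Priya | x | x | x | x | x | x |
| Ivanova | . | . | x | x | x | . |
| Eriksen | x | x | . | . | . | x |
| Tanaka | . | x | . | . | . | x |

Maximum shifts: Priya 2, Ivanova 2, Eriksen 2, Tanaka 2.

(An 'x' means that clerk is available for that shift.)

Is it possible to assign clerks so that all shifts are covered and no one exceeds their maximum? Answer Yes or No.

No

Total capacity is 8 and 8 slots are needed, so capacity alone doesn't rule it out.
Shifts {Jul 1, Jul 3, Jul 4, Jul 5} need 6 worker-slots in total, but the clerks available for any of those shifts (Priya, Ivanova, and Eriksen) can supply at most 5 among them. So no valid schedule exists.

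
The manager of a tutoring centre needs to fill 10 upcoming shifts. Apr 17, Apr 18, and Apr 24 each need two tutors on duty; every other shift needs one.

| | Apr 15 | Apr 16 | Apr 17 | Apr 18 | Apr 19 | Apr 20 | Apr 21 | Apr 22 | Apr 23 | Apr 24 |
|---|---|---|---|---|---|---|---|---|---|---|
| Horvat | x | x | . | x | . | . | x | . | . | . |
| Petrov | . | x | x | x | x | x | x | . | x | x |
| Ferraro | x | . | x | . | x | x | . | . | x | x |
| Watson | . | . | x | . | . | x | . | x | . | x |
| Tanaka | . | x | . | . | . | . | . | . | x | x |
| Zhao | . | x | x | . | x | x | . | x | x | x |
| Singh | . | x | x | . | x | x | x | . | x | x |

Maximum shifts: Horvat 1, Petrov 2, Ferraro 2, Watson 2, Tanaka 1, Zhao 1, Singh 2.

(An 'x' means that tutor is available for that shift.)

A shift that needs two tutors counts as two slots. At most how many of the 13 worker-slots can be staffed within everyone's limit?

11

Total capacity across all tutors is 1+2+2+2+1+1+2 = 11, and 13 slots are needed, so at most 11 can be filled.
An assignment achieving 11: Apr 15→Horvat, Apr 16→Tanaka, Apr 17→Ferraro+Watson, Apr 18→Petrov, Apr 19→Ferraro, Apr 20→Zhao, Apr 21→Petrov, Apr 22→Watson, Apr 23→Singh, Apr 24→Singh.
Loads: Horvat 1/1, Petrov 2/2, Ferraro 2/2, Watson 2/2, Tanaka 1/1, Zhao 1/1, Singh 2/2.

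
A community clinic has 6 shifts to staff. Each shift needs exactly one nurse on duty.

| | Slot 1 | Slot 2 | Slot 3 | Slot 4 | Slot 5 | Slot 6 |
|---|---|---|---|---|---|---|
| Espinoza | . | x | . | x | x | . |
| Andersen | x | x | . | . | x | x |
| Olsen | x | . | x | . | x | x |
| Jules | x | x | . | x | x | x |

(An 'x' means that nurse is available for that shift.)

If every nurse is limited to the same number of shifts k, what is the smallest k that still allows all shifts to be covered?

With 4 nurses and 6 worker-slots to fill, someone must work at least ⌈6/4⌉ = 2 shifts, so k ≥ 2.
k = 2 works: Slot 1→Andersen, Slot 2→Espinoza, Slot 3→Olsen, Slot 4→Espinoza, Slot 5→Olsen, Slot 6→Andersen.
Loads: Espinoza 2, Andersen 2, Olsen 2, Jules 0 — all ≤ 2.

2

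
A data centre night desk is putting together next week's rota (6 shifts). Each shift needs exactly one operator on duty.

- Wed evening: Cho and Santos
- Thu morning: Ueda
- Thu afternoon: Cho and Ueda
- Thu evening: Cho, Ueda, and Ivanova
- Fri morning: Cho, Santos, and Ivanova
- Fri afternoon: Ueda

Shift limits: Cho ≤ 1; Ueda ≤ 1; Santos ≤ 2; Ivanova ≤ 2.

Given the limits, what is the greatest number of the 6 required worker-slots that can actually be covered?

Total capacity across all operators is 1+1+2+2 = 6, and 6 slots are needed, so at most 6 can be filled.
Shifts {Thu morning, Fri afternoon} need 2 slots but only Ueda are available for them, supplying at most 1 — so at least 1 slot must go unfilled.
An assignment achieving 5: Wed evening→Santos, Thu morning→Ueda, Thu afternoon→Cho, Thu evening→Ivanova, Fri morning→Santos.
Loads: Cho 1/1, Ueda 1/1, Santos 2/2, Ivanova 1/2.

5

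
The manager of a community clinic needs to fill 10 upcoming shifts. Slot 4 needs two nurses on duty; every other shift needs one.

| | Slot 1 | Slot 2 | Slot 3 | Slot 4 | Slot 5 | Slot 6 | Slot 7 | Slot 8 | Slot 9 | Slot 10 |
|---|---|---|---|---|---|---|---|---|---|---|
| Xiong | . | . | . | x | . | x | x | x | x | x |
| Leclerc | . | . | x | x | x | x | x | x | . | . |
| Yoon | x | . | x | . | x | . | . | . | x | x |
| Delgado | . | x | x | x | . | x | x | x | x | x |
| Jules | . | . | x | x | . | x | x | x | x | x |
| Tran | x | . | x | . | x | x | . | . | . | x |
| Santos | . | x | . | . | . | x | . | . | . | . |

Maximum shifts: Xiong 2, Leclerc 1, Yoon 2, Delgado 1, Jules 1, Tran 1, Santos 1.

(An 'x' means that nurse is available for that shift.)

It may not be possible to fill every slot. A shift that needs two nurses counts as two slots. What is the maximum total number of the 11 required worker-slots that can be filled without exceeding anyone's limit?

Total capacity across all nurses is 2+1+2+1+1+1+1 = 9, and 11 slots are needed, so at most 9 can be filled.
An assignment achieving 9: Slot 1→Yoon, Slot 2→Delgado, Slot 3→Tran, Slot 4→Xiong+Jules, Slot 5→Leclerc, Slot 6→Santos, Slot 7→Xiong, Slot 9→Yoon.
Loads: Xiong 2/2, Leclerc 1/1, Yoon 2/2, Delgado 1/1, Jules 1/1, Tran 1/1, Santos 1/1.

9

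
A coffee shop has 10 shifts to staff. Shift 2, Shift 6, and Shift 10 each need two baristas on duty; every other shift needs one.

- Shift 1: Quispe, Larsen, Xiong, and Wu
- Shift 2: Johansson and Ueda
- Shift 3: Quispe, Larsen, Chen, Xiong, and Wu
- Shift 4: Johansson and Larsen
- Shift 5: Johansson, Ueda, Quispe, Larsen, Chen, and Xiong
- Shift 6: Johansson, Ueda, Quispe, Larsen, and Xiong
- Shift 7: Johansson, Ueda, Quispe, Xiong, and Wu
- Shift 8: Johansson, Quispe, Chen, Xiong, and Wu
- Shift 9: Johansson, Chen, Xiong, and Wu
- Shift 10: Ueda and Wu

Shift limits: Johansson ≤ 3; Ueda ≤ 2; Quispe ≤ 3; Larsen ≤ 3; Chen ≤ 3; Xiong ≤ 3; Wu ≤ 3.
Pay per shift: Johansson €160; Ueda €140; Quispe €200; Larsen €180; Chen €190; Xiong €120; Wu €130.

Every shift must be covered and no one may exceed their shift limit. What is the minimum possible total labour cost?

€1870

Shift 2 can only be covered by Johansson and Ueda, so that assignment is forced.
Shift 10 can only be covered by Ueda and Wu, so that assignment is forced.
Picking the cheapest available barista for each shift independently would cost €1710, but that ignores the shift limits.
An optimal schedule: Shift 1→Xiong, Shift 2→Ueda+Johansson, Shift 3→Xiong, Shift 4→Johansson, Shift 5→Larsen, Shift 6→Johansson+Larsen, Shift 7→Wu, Shift 8→Wu, Shift 9→Xiong, Shift 10→Wu+Ueda.
Total: 120 + 140 + 160 + 120 + 160 + 180 + 160 + 180 + 130 + 130 + 120 + 130 + 140 = €1870.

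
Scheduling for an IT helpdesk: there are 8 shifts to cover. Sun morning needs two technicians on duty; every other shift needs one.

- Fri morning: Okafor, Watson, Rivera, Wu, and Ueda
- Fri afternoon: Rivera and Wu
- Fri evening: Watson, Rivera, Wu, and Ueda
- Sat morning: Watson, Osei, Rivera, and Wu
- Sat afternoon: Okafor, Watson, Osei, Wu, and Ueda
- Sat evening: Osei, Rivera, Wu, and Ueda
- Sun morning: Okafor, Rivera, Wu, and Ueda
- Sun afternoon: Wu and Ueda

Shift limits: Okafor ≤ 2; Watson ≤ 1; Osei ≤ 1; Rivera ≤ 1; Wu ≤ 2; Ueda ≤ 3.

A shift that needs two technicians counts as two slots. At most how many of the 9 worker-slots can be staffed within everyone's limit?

9

Total capacity across all technicians is 2+1+1+1+2+3 = 10, and 9 slots are needed, so at most 9 can be filled.
An assignment achieving 9: Fri morning→Okafor, Fri afternoon→Rivera, Fri evening→Watson, Sat morning→Osei, Sat afternoon→Ueda, Sat evening→Wu, Sun morning→Okafor+Ueda, Sun afternoon→Wu.
Loads: Okafor 2/2, Watson 1/1, Osei 1/1, Rivera 1/1, Wu 2/2, Ueda 2/3.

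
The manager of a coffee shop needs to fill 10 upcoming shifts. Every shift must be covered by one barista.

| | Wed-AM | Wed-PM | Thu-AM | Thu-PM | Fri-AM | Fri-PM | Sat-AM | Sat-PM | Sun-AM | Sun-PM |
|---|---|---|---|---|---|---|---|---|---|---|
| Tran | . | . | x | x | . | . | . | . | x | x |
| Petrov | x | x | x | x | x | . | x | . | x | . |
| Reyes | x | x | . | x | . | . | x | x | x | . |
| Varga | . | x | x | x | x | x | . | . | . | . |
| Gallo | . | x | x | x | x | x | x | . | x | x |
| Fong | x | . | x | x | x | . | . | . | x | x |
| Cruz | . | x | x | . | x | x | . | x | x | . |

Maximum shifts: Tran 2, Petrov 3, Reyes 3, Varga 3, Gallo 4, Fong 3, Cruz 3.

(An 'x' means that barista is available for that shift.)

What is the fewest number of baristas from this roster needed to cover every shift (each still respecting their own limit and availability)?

3

10 slots to fill and no one can take more than 4, so at least ⌈10/4⌉ = 3 baristas are needed.
Petrov, Reyes, and Gallo alone can cover everything: Wed-AM→Petrov, Wed-PM→Reyes, Thu-AM→Petrov, Thu-PM→Reyes, Fri-AM→Petrov, Fri-PM→Gallo, Sat-AM→Gallo, Sat-PM→Reyes, Sun-AM→Gallo, Sun-PM→Gallo.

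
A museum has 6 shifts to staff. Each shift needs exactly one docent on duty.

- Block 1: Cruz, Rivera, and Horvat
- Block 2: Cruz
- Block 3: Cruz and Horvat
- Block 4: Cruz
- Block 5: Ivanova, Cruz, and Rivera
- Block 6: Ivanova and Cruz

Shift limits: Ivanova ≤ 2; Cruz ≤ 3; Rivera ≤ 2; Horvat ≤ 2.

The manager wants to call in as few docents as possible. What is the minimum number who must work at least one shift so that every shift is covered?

3

6 slots to fill and no one can take more than 3, so at least ⌈6/3⌉ = 2 docents are needed.
Any 2 docents together have capacity at most 3+2 = 5 < 6 slots, so 2 can never suffice.
Ivanova, Cruz, and Rivera alone can cover everything: Block 1→Rivera, Block 2→Cruz, Block 3→Cruz, Block 4→Cruz, Block 5→Ivanova, Block 6→Ivanova.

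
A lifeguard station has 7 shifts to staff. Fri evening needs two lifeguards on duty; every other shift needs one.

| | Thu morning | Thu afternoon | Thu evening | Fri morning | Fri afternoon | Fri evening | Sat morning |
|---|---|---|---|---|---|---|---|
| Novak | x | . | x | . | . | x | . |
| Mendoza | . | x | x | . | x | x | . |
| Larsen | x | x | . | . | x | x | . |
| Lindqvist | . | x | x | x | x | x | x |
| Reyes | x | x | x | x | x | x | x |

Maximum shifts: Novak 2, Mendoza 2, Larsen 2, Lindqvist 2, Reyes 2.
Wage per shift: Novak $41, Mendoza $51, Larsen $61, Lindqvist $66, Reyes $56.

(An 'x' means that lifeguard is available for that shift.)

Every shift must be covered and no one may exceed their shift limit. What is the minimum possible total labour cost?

Picking the cheapest available lifeguard for each shift independently would cost $388, but that ignores the shift limits.
An optimal schedule: Thu morning→Novak, Thu afternoon→Mendoza, Thu evening→Novak, Fri morning→Reyes, Fri afternoon→Larsen, Fri evening→Mendoza+Larsen, Sat morning→Reyes.
Total: 41 + 51 + 41 + 56 + 61 + 51 + 61 + 56 = $418.

$418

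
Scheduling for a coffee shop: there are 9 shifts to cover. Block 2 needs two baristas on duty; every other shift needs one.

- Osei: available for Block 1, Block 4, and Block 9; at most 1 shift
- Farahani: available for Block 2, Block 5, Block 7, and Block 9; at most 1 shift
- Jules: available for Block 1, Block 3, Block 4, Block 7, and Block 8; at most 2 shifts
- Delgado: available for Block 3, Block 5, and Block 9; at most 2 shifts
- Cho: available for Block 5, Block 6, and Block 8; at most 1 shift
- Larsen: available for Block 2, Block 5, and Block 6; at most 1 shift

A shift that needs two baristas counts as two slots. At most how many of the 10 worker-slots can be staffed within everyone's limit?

8

Total capacity across all baristas is 1+1+2+2+1+1 = 8, and 10 slots are needed, so at most 8 can be filled.
An assignment achieving 8: Block 1→Osei, Block 2→Farahani+Larsen, Block 3→Jules, Block 4→Jules, Block 5→Delgado, Block 6→Cho, Block 9→Delgado.
Loads: Osei 1/1, Farahani 1/1, Jules 2/2, Delgado 2/2, Cho 1/1, Larsen 1/1.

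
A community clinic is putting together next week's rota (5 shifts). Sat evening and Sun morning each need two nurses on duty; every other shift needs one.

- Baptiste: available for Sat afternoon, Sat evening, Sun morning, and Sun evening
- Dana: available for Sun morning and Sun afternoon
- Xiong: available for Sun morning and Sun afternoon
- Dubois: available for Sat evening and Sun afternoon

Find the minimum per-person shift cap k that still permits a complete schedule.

3

With 4 nurses and 7 worker-slots to fill, someone must work at least ⌈7/4⌉ = 2 shifts, so k ≥ 2.
k = 2 fails: Shifts {Sat afternoon, Sat evening, Sun evening} need 4 worker-slots in total, but the nurses available for any of those shifts (Baptiste and Dubois) can supply at most 3 among them. So no valid schedule exists.
k = 3 works: Sat afternoon→Baptiste, Sat evening→Baptiste+Dubois, Sun morning→Dana+Xiong, Sun afternoon→Dana, Sun evening→Baptiste.
Loads: Baptiste 3, Dana 2, Xiong 1, Dubois 1 — all ≤ 3.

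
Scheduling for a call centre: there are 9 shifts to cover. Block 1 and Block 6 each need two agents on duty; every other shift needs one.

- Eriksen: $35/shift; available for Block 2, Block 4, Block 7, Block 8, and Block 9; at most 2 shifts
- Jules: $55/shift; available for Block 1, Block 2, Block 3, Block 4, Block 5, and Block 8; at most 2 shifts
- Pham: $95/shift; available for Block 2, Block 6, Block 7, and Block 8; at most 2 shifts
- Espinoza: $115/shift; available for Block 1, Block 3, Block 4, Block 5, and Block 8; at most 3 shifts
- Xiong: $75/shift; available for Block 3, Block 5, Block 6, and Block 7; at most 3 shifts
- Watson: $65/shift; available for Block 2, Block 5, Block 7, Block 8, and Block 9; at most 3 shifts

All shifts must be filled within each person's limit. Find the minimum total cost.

$735

Block 1 can only be covered by Jules and Espinoza, so that assignment is forced.
Block 6 can only be covered by Pham and Xiong, so that assignment is forced.
Picking the cheapest available agent for each shift independently would cost $625, but that ignores the shift limits.
An optimal schedule: Block 1→Jules+Espinoza, Block 2→Watson, Block 3→Jules, Block 4→Eriksen, Block 5→Watson, Block 6→Xiong+Pham, Block 7→Xiong, Block 8→Watson, Block 9→Eriksen.
Total: 55 + 115 + 65 + 55 + 35 + 65 + 75 + 95 + 75 + 65 + 35 = $735.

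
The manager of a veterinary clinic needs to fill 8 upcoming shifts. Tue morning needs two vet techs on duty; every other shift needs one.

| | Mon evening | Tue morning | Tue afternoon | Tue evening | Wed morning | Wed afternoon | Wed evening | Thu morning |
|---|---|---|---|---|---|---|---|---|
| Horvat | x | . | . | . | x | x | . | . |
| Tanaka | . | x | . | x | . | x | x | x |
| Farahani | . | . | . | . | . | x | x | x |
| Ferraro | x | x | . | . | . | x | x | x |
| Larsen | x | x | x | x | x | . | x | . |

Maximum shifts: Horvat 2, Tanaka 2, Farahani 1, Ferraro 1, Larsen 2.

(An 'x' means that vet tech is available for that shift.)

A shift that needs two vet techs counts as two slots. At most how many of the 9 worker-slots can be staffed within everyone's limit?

8

Total capacity across all vet techs is 2+2+1+1+2 = 8, and 9 slots are needed, so at most 8 can be filled.
An assignment achieving 8: Mon evening→Horvat, Tue morning→Tanaka+Ferraro, Tue afternoon→Larsen, Tue evening→Tanaka, Wed morning→Horvat, Wed evening→Larsen, Thu morning→Farahani.
Loads: Horvat 2/2, Tanaka 2/2, Farahani 1/1, Ferraro 1/1, Larsen 2/2.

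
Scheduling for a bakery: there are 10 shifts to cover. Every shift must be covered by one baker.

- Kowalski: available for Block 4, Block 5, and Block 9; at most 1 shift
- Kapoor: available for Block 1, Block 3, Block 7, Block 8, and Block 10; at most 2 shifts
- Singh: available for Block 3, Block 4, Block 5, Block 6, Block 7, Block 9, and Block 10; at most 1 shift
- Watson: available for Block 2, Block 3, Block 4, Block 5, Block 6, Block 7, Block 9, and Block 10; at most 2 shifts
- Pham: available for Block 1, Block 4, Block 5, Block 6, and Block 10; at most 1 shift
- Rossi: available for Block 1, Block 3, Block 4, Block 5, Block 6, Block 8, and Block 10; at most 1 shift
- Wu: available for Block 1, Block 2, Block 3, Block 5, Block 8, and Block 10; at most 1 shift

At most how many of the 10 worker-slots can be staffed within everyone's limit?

Total capacity across all bakers is 1+2+1+2+1+1+1 = 9, and 10 slots are needed, so at most 9 can be filled.
An assignment achieving 9: Block 1→Pham, Block 2→Watson, Block 3→Watson, Block 4→Rossi, Block 5→Wu, Block 6→Singh, Block 7→Kapoor, Block 8→Kapoor, Block 9→Kowalski.
Loads: Kowalski 1/1, Kapoor 2/2, Singh 1/1, Watson 2/2, Pham 1/1, Rossi 1/1, Wu 1/1.

9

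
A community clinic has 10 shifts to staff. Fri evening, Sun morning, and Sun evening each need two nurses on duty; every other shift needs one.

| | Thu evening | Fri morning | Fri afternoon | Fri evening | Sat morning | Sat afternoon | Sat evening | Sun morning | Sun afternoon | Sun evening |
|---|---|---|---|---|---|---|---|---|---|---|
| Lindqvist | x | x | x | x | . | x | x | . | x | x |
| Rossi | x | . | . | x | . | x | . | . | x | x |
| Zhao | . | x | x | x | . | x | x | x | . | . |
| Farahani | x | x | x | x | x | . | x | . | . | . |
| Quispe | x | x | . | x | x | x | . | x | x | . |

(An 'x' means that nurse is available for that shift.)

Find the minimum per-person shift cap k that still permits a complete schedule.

3

With 5 nurses and 13 worker-slots to fill, someone must work at least ⌈13/5⌉ = 3 shifts, so k ≥ 3.
k = 3 works: Thu evening→Rossi, Fri morning→Zhao, Fri afternoon→Lindqvist, Fri evening→Farahani+Quispe, Sat morning→Farahani, Sat afternoon→Zhao, Sat evening→Lindqvist, Sun morning→Zhao+Quispe, Sun afternoon→Rossi, Sun evening→Lindqvist+Rossi.
Loads: Lindqvist 3, Rossi 3, Zhao 3, Farahani 2, Quispe 2 — all ≤ 3.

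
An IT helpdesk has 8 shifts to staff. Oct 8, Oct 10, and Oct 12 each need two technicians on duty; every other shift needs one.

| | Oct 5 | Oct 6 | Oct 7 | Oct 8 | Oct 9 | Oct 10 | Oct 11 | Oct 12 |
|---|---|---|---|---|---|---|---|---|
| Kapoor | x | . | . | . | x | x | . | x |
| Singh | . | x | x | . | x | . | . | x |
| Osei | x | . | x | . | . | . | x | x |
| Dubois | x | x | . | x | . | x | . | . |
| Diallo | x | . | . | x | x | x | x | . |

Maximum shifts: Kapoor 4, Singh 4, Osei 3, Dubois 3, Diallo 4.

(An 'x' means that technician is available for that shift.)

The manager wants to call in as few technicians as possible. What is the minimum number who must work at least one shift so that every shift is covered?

4

11 slots to fill and no one can take more than 4, so at least ⌈11/4⌉ = 3 technicians are needed.
Shifts {Oct 8, Oct 12} need 4 slots, but among the technicians available for them (Kapoor, Singh, Osei, Dubois, and Diallo) any 3 together supply at most 3. So 3 technicians are not enough.
Kapoor, Singh, Dubois, and Diallo alone can cover everything: Oct 5→Kapoor, Oct 6→Singh, Oct 7→Singh, Oct 8→Dubois+Diallo, Oct 9→Kapoor, Oct 10→Kapoor+Dubois, Oct 11→Diallo, Oct 12→Kapoor+Singh.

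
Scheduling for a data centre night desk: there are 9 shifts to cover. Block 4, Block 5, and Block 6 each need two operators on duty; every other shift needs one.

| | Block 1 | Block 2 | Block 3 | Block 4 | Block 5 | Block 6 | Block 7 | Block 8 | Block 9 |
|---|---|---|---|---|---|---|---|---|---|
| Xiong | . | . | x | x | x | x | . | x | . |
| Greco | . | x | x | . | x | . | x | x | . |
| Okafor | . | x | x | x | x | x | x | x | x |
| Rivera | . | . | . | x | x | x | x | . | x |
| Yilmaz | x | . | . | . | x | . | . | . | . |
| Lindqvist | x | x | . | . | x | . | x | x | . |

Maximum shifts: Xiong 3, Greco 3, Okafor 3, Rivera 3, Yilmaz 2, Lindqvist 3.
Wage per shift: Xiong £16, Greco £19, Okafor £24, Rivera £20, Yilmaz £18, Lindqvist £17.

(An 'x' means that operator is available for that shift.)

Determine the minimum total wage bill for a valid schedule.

Picking the cheapest available operator for each shift independently would cost £208, but that ignores the shift limits.
An optimal schedule: Block 1→Yilmaz, Block 2→Lindqvist, Block 3→Xiong, Block 4→Xiong+Rivera, Block 5→Yilmaz+Greco, Block 6→Xiong+Rivera, Block 7→Lindqvist, Block 8→Lindqvist, Block 9→Rivera.
Total: 18 + 17 + 16 + 16 + 20 + 18 + 19 + 16 + 20 + 17 + 17 + 20 = £214.

£214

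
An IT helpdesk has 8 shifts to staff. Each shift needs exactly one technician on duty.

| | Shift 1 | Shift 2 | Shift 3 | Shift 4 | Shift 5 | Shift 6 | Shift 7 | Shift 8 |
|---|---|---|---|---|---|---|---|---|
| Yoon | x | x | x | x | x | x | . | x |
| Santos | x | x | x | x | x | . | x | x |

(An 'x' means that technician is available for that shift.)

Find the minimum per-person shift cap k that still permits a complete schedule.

With 2 technicians and 8 worker-slots to fill, someone must work at least ⌈8/2⌉ = 4 shifts, so k ≥ 4.
k = 4 works: Shift 1→Yoon, Shift 2→Yoon, Shift 3→Yoon, Shift 4→Santos, Shift 5→Santos, Shift 6→Yoon, Shift 7→Santos, Shift 8→Santos.
Loads: Yoon 4, Santos 4 — all ≤ 4.

4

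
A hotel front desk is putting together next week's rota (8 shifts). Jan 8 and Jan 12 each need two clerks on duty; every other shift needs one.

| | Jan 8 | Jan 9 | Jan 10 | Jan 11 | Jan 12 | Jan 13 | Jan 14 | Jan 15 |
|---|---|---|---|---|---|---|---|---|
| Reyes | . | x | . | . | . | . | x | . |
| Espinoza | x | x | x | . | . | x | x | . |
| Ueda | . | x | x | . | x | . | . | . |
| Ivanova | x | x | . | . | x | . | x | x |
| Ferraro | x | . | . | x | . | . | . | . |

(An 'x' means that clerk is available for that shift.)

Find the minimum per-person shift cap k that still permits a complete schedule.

With 5 clerks and 10 worker-slots to fill, someone must work at least ⌈10/5⌉ = 2 shifts, so k ≥ 2.
k = 2 works: Jan 8→Espinoza+Ferraro, Jan 9→Reyes, Jan 10→Ueda, Jan 11→Ferraro, Jan 12→Ueda+Ivanova, Jan 13→Espinoza, Jan 14→Reyes, Jan 15→Ivanova.
Loads: Reyes 2, Espinoza 2, Ueda 2, Ivanova 2, Ferraro 2 — all ≤ 2.

2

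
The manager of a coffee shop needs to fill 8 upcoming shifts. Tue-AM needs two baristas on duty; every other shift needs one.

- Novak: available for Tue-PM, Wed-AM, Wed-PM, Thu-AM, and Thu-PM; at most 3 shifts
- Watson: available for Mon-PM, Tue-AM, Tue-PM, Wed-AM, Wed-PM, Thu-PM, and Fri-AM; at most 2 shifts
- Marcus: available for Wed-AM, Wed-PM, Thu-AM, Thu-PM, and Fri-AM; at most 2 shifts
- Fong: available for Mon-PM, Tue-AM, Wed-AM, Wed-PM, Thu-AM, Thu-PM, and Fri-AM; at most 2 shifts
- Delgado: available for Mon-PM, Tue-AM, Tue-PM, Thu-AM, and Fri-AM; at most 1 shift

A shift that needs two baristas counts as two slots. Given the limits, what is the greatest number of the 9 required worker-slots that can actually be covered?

Total capacity across all baristas is 3+2+2+2+1 = 10, and 9 slots are needed, so at most 9 can be filled.
An assignment achieving 9: Mon-PM→Watson, Tue-AM→Watson+Fong, Tue-PM→Novak, Wed-AM→Novak, Wed-PM→Novak, Thu-AM→Marcus, Thu-PM→Marcus, Fri-AM→Fong.
Loads: Novak 3/3, Watson 2/2, Marcus 2/2, Fong 2/2, Delgado 0/1.

9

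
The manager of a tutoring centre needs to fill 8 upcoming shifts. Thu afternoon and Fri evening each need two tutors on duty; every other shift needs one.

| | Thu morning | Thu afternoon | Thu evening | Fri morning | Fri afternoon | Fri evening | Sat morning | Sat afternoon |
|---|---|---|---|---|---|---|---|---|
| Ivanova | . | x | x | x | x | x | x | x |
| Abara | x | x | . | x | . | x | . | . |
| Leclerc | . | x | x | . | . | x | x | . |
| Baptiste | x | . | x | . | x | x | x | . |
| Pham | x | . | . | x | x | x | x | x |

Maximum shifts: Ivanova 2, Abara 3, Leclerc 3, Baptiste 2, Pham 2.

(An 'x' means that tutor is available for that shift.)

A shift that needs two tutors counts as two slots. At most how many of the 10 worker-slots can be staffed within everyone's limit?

10

Total capacity across all tutors is 2+3+3+2+2 = 12, and 10 slots are needed, so at most 10 can be filled.
An assignment achieving 10: Thu morning→Abara, Thu afternoon→Ivanova+Abara, Thu evening→Leclerc, Fri morning→Abara, Fri afternoon→Baptiste, Fri evening→Leclerc+Baptiste, Sat morning→Leclerc, Sat afternoon→Ivanova.
Loads: Ivanova 2/2, Abara 3/3, Leclerc 3/3, Baptiste 2/2, Pham 0/2.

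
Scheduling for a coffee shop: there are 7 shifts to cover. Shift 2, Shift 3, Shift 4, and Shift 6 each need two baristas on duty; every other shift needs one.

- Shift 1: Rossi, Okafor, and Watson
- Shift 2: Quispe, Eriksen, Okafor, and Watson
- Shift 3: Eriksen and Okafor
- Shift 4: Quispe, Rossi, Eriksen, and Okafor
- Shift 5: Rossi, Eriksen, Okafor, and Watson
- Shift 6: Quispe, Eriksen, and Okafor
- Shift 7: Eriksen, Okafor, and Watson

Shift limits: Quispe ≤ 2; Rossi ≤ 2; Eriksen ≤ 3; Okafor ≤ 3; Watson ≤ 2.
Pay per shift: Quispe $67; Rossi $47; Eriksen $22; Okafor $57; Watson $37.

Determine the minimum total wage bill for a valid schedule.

$472

Shift 3 can only be covered by Eriksen and Okafor, so that assignment is forced.
Picking the cheapest available barista for each shift independently would cost $367, but that ignores the shift limits.
An optimal schedule: Shift 1→Watson, Shift 2→Watson+Okafor, Shift 3→Eriksen+Okafor, Shift 4→Rossi+Quispe, Shift 5→Rossi, Shift 6→Eriksen+Okafor, Shift 7→Eriksen.
Total: 37 + 37 + 57 + 22 + 57 + 47 + 67 + 47 + 22 + 57 + 22 = $472.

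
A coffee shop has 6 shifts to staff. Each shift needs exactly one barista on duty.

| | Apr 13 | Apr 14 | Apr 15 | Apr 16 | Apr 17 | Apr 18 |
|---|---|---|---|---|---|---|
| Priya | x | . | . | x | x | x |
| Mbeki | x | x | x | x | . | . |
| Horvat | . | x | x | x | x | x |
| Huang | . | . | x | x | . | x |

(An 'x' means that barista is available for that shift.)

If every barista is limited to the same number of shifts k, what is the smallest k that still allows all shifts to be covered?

2

With 4 baristas and 6 worker-slots to fill, someone must work at least ⌈6/4⌉ = 2 shifts, so k ≥ 2.
k = 2 works: Apr 13→Priya, Apr 14→Mbeki, Apr 15→Mbeki, Apr 16→Horvat, Apr 17→Priya, Apr 18→Horvat.
Loads: Priya 2, Mbeki 2, Horvat 2, Huang 0 — all ≤ 2.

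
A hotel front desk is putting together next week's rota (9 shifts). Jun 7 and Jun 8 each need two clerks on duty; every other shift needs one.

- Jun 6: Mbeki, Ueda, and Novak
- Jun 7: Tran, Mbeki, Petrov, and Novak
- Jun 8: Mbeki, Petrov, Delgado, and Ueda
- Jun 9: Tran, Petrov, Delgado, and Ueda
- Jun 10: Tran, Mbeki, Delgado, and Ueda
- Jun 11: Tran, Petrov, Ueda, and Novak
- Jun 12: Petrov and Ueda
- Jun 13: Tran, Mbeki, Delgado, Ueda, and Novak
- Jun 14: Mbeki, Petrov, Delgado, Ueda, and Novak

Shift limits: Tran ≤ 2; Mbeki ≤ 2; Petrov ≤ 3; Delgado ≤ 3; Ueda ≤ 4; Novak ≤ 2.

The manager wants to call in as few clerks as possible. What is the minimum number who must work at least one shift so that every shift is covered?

4

11 slots to fill and no one can take more than 4, so at least ⌈11/4⌉ = 3 clerks are needed.
Any 3 clerks together have capacity at most 4+3+3 = 10 < 11 slots, so 3 can never suffice.
Tran, Mbeki, Petrov, and Ueda alone can cover everything: Jun 6→Mbeki, Jun 7→Tran+Mbeki, Jun 8→Petrov+Ueda, Jun 9→Tran, Jun 10→Ueda, Jun 11→Petrov, Jun 12→Petrov, Jun 13→Ueda, Jun 14→Ueda.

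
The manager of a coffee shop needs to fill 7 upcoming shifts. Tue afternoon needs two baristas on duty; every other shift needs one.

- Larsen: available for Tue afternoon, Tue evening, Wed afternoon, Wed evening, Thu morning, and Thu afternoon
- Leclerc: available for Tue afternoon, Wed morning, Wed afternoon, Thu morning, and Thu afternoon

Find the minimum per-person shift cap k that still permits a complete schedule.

With 2 baristas and 8 worker-slots to fill, someone must work at least ⌈8/2⌉ = 4 shifts, so k ≥ 4.
k = 4 works: Tue afternoon→Larsen+Leclerc, Tue evening→Larsen, Wed morning→Leclerc, Wed afternoon→Larsen, Wed evening→Larsen, Thu morning→Leclerc, Thu afternoon→Leclerc.
Loads: Larsen 4, Leclerc 4 — all ≤ 4.

4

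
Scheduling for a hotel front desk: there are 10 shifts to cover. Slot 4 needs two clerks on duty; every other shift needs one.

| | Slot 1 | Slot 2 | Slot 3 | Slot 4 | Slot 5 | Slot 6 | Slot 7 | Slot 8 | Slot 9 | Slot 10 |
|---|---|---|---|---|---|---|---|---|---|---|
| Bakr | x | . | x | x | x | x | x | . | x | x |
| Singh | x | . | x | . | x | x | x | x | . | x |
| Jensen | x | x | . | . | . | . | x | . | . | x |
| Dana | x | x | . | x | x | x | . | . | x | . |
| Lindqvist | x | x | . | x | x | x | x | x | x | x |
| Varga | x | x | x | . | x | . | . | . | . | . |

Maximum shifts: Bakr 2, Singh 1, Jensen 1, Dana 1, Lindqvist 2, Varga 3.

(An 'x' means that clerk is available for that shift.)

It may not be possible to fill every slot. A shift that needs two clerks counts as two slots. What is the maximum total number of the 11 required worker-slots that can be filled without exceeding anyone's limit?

Total capacity across all clerks is 2+1+1+1+2+3 = 10, and 11 slots are needed, so at most 10 can be filled.
An assignment achieving 10: Slot 1→Varga, Slot 2→Varga, Slot 3→Bakr, Slot 4→Bakr+Dana, Slot 5→Varga, Slot 6→Lindqvist, Slot 7→Jensen, Slot 8→Singh, Slot 9→Lindqvist.
Loads: Bakr 2/2, Singh 1/1, Jensen 1/1, Dana 1/1, Lindqvist 2/2, Varga 3/3.

10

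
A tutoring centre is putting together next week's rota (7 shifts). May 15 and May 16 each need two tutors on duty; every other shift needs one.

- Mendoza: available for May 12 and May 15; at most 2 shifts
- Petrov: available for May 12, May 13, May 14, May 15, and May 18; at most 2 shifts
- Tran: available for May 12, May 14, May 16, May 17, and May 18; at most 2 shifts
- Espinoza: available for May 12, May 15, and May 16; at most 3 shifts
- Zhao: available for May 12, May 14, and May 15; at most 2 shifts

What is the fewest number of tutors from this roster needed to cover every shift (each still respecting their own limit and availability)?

9 slots to fill and no one can take more than 3, so at least ⌈9/3⌉ = 3 tutors are needed.
Any 3 tutors together have capacity at most 3+2+2 = 7 < 9 slots, so 3 can never suffice.
Petrov, Tran, Espinoza, and Zhao alone can cover everything: May 12→Espinoza, May 13→Petrov, May 14→Zhao, May 15→Espinoza+Zhao, May 16→Tran+Espinoza, May 17→Tran, May 18→Petrov.

4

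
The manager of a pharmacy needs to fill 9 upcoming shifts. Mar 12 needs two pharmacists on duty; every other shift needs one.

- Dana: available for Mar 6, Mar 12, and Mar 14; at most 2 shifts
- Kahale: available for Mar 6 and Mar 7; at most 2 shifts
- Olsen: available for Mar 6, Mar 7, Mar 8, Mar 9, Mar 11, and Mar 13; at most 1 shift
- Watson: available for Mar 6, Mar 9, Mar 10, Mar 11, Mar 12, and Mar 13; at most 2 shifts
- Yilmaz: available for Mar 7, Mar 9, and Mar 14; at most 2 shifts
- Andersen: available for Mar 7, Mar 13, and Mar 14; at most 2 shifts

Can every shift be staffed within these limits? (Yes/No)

Total capacity is 11 and 10 slots are needed, so capacity alone doesn't rule it out.
Shifts {Mar 8, Mar 10, Mar 11, Mar 12} need 5 worker-slots in total, but the pharmacists available for any of those shifts (Dana, Olsen, and Watson) can supply at most 4 among them. So no valid schedule exists.

No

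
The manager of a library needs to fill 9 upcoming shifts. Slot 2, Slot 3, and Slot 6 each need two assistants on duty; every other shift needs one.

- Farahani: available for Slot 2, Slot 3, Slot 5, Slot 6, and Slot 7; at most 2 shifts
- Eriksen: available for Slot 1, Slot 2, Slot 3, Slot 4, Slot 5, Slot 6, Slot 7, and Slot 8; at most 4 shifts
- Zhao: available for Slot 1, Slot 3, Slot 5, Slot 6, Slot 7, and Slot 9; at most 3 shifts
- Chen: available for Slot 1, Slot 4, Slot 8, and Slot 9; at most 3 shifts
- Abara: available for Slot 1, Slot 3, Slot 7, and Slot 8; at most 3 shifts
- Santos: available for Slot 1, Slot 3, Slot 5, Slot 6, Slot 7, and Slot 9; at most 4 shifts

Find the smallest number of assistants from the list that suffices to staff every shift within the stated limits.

4

12 slots to fill and no one can take more than 4, so at least ⌈12/4⌉ = 3 assistants are needed.
Any 3 assistants together have capacity at most 4+4+3 = 11 < 12 slots, so 3 can never suffice.
Farahani, Eriksen, Zhao, and Chen alone can cover everything: Slot 1→Chen, Slot 2→Farahani+Eriksen, Slot 3→Farahani+Eriksen, Slot 4→Eriksen, Slot 5→Zhao, Slot 6→Eriksen+Zhao, Slot 7→Zhao, Slot 8→Chen, Slot 9→Chen.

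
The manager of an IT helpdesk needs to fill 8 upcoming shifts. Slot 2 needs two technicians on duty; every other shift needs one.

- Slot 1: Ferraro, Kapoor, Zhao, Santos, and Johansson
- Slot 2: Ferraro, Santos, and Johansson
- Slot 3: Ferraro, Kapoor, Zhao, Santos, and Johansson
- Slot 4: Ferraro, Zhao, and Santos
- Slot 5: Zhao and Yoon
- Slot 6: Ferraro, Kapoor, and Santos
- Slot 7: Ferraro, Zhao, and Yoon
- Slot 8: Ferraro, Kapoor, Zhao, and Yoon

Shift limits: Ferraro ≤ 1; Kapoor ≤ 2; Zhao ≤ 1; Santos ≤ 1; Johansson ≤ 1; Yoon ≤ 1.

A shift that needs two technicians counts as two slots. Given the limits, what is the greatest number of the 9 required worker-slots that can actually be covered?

Total capacity across all technicians is 1+2+1+1+1+1 = 7, and 9 slots are needed, so at most 7 can be filled.
An assignment achieving 7: Slot 1→Johansson, Slot 2→Ferraro+Santos, Slot 5→Zhao, Slot 6→Kapoor, Slot 7→Yoon, Slot 8→Kapoor.
Loads: Ferraro 1/1, Kapoor 2/2, Zhao 1/1, Santos 1/1, Johansson 1/1, Yoon 1/1.

7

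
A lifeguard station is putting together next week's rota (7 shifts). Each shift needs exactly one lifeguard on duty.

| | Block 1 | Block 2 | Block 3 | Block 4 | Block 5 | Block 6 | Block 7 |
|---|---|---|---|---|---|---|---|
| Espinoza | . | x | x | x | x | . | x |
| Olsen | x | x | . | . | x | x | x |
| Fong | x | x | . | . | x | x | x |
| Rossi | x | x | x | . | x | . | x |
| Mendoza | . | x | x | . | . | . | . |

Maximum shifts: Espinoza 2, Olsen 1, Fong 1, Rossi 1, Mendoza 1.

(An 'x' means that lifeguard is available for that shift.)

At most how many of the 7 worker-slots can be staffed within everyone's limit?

Total capacity across all lifeguards is 2+1+1+1+1 = 6, and 7 slots are needed, so at most 6 can be filled.
An assignment achieving 6: Block 1→Fong, Block 2→Mendoza, Block 3→Espinoza, Block 4→Espinoza, Block 5→Rossi, Block 6→Olsen.
Loads: Espinoza 2/2, Olsen 1/1, Fong 1/1, Rossi 1/1, Mendoza 1/1.

6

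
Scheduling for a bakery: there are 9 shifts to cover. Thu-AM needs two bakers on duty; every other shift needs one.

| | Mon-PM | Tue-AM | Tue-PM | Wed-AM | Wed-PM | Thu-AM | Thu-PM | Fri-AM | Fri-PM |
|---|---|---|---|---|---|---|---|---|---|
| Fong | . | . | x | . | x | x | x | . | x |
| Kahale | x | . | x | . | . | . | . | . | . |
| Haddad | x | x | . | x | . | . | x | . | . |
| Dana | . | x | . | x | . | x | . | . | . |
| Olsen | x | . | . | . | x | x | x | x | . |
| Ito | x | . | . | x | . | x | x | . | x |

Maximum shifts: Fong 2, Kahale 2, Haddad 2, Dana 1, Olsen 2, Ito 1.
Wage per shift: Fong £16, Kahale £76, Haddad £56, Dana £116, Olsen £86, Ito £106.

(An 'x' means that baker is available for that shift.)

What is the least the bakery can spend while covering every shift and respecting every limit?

Fri-AM can only be covered by Olsen, so that assignment is forced.
Picking the cheapest available baker for each shift independently would cost £420, but that ignores the shift limits.
An optimal schedule: Mon-PM→Kahale, Tue-AM→Haddad, Tue-PM→Kahale, Wed-AM→Haddad, Wed-PM→Fong, Thu-AM→Dana+Ito, Thu-PM→Olsen, Fri-AM→Olsen, Fri-PM→Fong.
Total: 76 + 56 + 76 + 56 + 16 + 116 + 106 + 86 + 86 + 16 = £690.

£690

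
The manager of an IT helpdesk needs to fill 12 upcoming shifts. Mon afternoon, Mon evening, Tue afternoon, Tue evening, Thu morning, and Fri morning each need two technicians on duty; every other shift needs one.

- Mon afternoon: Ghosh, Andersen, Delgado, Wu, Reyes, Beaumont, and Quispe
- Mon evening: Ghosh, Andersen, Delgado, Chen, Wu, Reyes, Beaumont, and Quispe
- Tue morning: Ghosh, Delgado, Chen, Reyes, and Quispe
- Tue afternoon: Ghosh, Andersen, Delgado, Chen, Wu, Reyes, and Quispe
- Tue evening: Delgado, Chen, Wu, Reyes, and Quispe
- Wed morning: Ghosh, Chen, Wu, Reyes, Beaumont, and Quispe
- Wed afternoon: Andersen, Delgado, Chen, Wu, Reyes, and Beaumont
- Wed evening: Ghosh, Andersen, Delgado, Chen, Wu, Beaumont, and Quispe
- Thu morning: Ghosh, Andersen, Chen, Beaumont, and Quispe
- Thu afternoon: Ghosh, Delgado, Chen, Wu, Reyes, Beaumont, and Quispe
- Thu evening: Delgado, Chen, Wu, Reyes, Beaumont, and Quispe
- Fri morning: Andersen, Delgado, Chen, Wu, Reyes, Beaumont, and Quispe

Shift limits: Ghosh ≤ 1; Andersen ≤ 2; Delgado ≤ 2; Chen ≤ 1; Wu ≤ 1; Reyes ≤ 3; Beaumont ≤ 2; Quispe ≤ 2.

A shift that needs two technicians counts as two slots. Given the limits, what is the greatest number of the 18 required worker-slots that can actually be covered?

14

Total capacity across all technicians is 1+2+2+1+1+3+2+2 = 14, and 18 slots are needed, so at most 14 can be filled.
An assignment achieving 14: Mon afternoon→Reyes+Beaumont, Tue morning→Ghosh, Tue afternoon→Reyes+Quispe, Tue evening→Delgado+Chen, Wed morning→Wu, Wed afternoon→Andersen, Wed evening→Quispe, Thu morning→Andersen+Beaumont, Thu afternoon→Reyes, Thu evening→Delgado.
Loads: Ghosh 1/1, Andersen 2/2, Delgado 2/2, Chen 1/1, Wu 1/1, Reyes 3/3, Beaumont 2/2, Quispe 2/2.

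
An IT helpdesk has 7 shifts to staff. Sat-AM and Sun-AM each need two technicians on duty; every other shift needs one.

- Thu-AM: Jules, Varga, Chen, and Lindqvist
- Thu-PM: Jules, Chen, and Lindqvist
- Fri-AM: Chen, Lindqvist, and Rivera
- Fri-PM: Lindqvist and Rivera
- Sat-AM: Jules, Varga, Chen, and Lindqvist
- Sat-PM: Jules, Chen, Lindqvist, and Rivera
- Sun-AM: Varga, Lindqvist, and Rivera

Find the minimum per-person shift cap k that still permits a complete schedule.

With 5 technicians and 9 worker-slots to fill, someone must work at least ⌈9/5⌉ = 2 shifts, so k ≥ 2.
k = 2 works: Thu-AM→Jules, Thu-PM→Jules, Fri-AM→Chen, Fri-PM→Lindqvist, Sat-AM→Varga+Chen, Sat-PM→Rivera, Sun-AM→Varga+Lindqvist.
Loads: Jules 2, Varga 2, Chen 2, Lindqvist 2, Rivera 1 — all ≤ 2.

2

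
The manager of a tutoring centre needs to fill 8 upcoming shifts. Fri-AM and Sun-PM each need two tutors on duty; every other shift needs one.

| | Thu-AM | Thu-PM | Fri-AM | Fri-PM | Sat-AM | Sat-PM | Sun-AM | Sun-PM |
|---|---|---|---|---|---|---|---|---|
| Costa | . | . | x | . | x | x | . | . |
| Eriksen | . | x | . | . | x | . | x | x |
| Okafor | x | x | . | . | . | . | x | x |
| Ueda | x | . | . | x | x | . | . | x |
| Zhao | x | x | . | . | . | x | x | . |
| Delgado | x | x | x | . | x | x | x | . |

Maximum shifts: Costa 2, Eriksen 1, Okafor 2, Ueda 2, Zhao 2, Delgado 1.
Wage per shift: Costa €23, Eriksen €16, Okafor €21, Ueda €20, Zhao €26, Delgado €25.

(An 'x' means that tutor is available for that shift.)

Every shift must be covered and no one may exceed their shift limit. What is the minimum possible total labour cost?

€221

Fri-AM can only be covered by Costa and Delgado, so that assignment is forced.
Fri-PM can only be covered by Ueda, so that assignment is forced.
Picking the cheapest available tutor for each shift independently would cost €195, but that ignores the shift limits.
An optimal schedule: Thu-AM→Okafor, Thu-PM→Zhao, Fri-AM→Costa+Delgado, Fri-PM→Ueda, Sat-AM→Ueda, Sat-PM→Costa, Sun-AM→Zhao, Sun-PM→Eriksen+Okafor.
Total: 21 + 26 + 23 + 25 + 20 + 20 + 23 + 26 + 16 + 21 = €221.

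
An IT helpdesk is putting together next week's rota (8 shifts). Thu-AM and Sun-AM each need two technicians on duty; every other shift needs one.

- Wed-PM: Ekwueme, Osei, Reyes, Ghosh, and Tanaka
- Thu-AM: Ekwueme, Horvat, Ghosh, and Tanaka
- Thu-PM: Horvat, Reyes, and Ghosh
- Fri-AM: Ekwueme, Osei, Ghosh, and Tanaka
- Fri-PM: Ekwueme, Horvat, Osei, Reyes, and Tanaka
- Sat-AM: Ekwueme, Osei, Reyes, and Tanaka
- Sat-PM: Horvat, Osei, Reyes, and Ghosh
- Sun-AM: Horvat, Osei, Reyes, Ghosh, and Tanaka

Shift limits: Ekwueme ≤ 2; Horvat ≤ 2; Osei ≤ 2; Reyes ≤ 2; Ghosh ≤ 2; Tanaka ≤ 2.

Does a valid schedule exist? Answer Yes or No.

One valid schedule: Wed-PM→Osei, Thu-AM→Ghosh+Tanaka, Thu-PM→Horvat, Fri-AM→Ekwueme, Fri-PM→Osei, Sat-AM→Ekwueme, Sat-PM→Horvat, Sun-AM→Reyes+Ghosh.
Loads: Ekwueme 2/2, Horvat 2/2, Osei 2/2, Reyes 1/2, Ghosh 2/2, Tanaka 1/2 — all within limits.

Yes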